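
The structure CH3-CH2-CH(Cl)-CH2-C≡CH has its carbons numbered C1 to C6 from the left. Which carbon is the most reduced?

Tallying each carbon's bonds:
C1: 1C, 3H → 0 − 3 = -3
C2: 2C, 2H → 0 − 2 = -2
C3: 2C, 1H, 1Cl → 0 − 1 + 1 = 0
C4: 2C, 2H → 0 − 2 = -2
C5: 4C → 0 = 0
C6: 3C, 1H → 0 − 1 = -1
The most reduced carbon is C1 at -3.

C1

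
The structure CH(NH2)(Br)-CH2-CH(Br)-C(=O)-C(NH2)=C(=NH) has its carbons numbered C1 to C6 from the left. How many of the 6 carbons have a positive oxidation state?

Each bond to a more electronegative atom (O, N, halogen) counts +1, each bond to a less electronegative atom (H, metal, B, Si) counts −1, and each C–C bond counts 0. Tallying each carbon:
C1: 1C, 1H, 1N, 1Br → 0 − 1 + 1 + 1 = +1
C2: 2C, 2H → 0 − 2 = -2
C3: 2C, 1H, 1Br → 0 − 1 + 1 = 0
C4: 2C, 2O → 0 + 2 = +2
C5: 3C, 1N → 0 + 1 = +1
C6: 2C, 2N → 0 + 2 = +2
4 carbons (C1, C4, C5, C6) meet the condition.

4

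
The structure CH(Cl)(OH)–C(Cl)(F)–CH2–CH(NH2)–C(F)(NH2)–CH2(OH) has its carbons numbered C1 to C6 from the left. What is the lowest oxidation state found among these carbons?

-2

Each bond to a more electronegative atom (O, N, halogen) counts +1, each bond to a less electronegative atom (H, metal, B, Si) counts −1, and each C–C bond counts 0. Tallying each carbon:
C1: 1C, 1H, 1O, 1Cl → 0 − 1 + 1 + 1 = +1
C2: 2C, 1F, 1Cl → 0 + 1 + 1 = +2
C3: 2C, 2H → 0 − 2 = -2
C4: 2C, 1H, 1N → 0 − 1 + 1 = 0
C5: 2C, 1N, 1F → 0 + 1 + 1 = +2
C6: 1C, 2H, 1O → 0 − 2 + 1 = -1
The lowest value is -2.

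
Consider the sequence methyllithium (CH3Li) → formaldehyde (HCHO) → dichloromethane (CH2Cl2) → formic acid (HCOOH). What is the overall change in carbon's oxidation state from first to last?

+6

Carbon oxidation states along the series — methyllithium: -4, formaldehyde: 0, dichloromethane: 0, formic acid: +2.
Net change = +2 − (-4) = +6.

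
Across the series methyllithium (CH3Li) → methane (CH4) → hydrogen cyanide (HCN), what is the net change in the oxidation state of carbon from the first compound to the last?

+6

Carbon oxidation states along the series — methyllithium: -4, methane: -4, hydrogen cyanide: +2.
Net change = +2 − (-4) = +6.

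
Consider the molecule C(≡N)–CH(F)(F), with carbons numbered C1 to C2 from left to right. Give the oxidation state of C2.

+1

C2 has one bond to C (0), one bond to H (-1), one bond to F (+1), one bond to F (+1).
Oxidation state = 0 − 1 + 1 + 1 = +1.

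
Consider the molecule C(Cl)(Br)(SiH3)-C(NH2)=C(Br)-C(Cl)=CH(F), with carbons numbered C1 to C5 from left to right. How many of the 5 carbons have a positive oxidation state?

4

Tallying each carbon's bonds:
C1: 1C, 1Cl, 1Br, 1Si → 0 + 1 + 1 − 1 = +1
C2: 3C, 1N → 0 + 1 = +1
C3: 3C, 1Br → 0 + 1 = +1
C4: 3C, 1Cl → 0 + 1 = +1
C5: 2C, 1H, 1F → 0 − 1 + 1 = 0
4 carbons (C1, C2, C3, C4) meet the condition.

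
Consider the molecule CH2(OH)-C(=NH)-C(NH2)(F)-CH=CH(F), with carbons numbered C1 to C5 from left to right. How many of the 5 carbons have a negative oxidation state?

Each bond to a more electronegative atom (O, N, halogen) counts +1, each bond to a less electronegative atom (H, metal, B, Si) counts −1, and each C–C bond counts 0. Tallying each carbon:
C1: 1C, 2H, 1O → 0 − 2 + 1 = -1
C2: 2C, 2N → 0 + 2 = +2
C3: 2C, 1N, 1F → 0 + 1 + 1 = +2
C4: 3C, 1H → 0 − 1 = -1
C5: 2C, 1H, 1F → 0 − 1 + 1 = 0
2 carbons (C1, C4) meet the condition.

2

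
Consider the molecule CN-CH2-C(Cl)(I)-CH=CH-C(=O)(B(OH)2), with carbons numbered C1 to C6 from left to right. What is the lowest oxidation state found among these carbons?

Count +1 for every bond to an atom more electronegative than carbon and −1 for every bond to one less electronegative; C–C bonds are 0. Tallying each carbon:
C1: 1C, 3N → 0 + 3 = +3
C2: 2C, 2H → 0 − 2 = -2
C3: 2C, 1Cl, 1I → 0 + 1 + 1 = +2
C4: 3C, 1H → 0 − 1 = -1
C5: 3C, 1H → 0 − 1 = -1
C6: 1C, 2O, 1B → 0 + 2 − 1 = +1
The lowest value is -2.

-2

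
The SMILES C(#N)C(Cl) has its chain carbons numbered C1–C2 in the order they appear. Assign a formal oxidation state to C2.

-1

C2 has one bond to C (0), one bond to H (-1), one bond to Cl (+1), one bond to H (-1).
Oxidation state = 0 − 1 + 1 − 1 = -1.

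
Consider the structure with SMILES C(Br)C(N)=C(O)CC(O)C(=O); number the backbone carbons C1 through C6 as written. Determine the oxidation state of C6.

+1

Count +1 for every bond to an atom more electronegative than carbon and −1 for every bond to one less electronegative; C–C bonds are 0.
C6 has one bond to C (0), one bond to H (-1), a double bond to O (2×+1 = +2).
Oxidation state = 0 − 1 + 2 = +1.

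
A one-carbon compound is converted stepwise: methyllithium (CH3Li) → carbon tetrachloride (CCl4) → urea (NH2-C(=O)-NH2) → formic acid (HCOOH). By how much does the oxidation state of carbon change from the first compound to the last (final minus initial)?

Carbon oxidation states along the series — methyllithium: -4, carbon tetrachloride: +4, urea: +4, formic acid: +2.
Net change = +2 − (-4) = +6.

+6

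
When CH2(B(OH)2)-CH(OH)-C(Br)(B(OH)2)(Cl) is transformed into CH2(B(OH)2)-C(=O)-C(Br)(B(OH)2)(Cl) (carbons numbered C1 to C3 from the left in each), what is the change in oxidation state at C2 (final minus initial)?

+2

Before: C2 has 2 bonds to C, 1 bond to H, 1 bond to O → oxidation state 0.
After: C2 has 2 bonds to C, 2 bonds to O → oxidation state +2.
Δ = +2 − (0) = +2, so this is an oxidation at C2.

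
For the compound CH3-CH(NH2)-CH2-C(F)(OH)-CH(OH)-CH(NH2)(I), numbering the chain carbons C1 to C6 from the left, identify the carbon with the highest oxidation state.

C4

Tallying each carbon's bonds:
C1: 1C, 3H → 0 − 3 = -3
C2: 2C, 1H, 1N → 0 − 1 + 1 = 0
C3: 2C, 2H → 0 − 2 = -2
C4: 2C, 1O, 1F → 0 + 1 + 1 = +2
C5: 2C, 1H, 1O → 0 − 1 + 1 = 0
C6: 1C, 1H, 1N, 1I → 0 − 1 + 1 + 1 = +1
The most oxidised carbon is C4 at +2.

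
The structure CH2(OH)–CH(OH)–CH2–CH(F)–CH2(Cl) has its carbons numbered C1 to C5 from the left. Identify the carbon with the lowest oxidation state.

C3

Count +1 for every bond to an atom more electronegative than carbon and −1 for every bond to one less electronegative; C–C bonds are 0. Tallying each carbon:
C1: 1C, 2H, 1O → 0 − 2 + 1 = -1
C2: 2C, 1H, 1O → 0 − 1 + 1 = 0
C3: 2C, 2H → 0 − 2 = -2
C4: 2C, 1H, 1F → 0 − 1 + 1 = 0
C5: 1C, 2H, 1Cl → 0 − 2 + 1 = -1
The most reduced carbon is C3 at -2.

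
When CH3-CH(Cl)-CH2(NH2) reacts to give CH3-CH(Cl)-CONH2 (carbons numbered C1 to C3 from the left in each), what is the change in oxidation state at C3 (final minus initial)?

+4

Before: C3 has 1 bond to C, 2 bonds to H, 1 bond to N → oxidation state -1.
After: C3 has 1 bond to C, 2 bonds to O, 1 bond to N → oxidation state +3.
Δ = +3 − (-1) = +4, so this is an oxidation at C3.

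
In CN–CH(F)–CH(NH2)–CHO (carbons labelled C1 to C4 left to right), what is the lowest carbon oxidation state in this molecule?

Each bond to a more electronegative atom (O, N, halogen) counts +1, each bond to a less electronegative atom (H, metal, B, Si) counts −1, and each C–C bond counts 0. Tallying each carbon:
C1: 1C, 3N → 0 + 3 = +3
C2: 2C, 1H, 1F → 0 − 1 + 1 = 0
C3: 2C, 1H, 1N → 0 − 1 + 1 = 0
C4: 1C, 1H, 2O → 0 − 1 + 2 = +1
The lowest value is 0.

0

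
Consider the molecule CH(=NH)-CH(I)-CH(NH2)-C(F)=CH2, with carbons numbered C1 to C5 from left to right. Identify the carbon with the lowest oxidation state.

C5

Tallying each carbon's bonds:
C1: 1C, 1H, 2N → 0 − 1 + 2 = +1
C2: 2C, 1H, 1I → 0 − 1 + 1 = 0
C3: 2C, 1H, 1N → 0 − 1 + 1 = 0
C4: 3C, 1F → 0 + 1 = +1
C5: 2C, 2H → 0 − 2 = -2
The most reduced carbon is C5 at -2.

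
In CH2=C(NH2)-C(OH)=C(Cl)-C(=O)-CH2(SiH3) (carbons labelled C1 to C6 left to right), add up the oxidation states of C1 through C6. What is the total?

Assign +1 per bond to O/N/halogen, −1 per bond to H or an electropositive element, and 0 per bond to carbon. Tallying each carbon:
C1: 2C, 2H → 0 − 2 = -2
C2: 3C, 1N → 0 + 1 = +1
C3: 3C, 1O → 0 + 1 = +1
C4: 3C, 1Cl → 0 + 1 = +1
C5: 2C, 2O → 0 + 2 = +2
C6: 1C, 2H, 1Si → 0 − 2 − 1 = -3
Sum = -2 + 1 + 1 + 1 + 2 − 3 = 0.

0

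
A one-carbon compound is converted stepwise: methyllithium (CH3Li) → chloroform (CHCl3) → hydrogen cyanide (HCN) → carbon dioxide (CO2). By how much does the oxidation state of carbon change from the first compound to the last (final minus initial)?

+8

Carbon oxidation states along the series — methyllithium: -4, chloroform: +2, hydrogen cyanide: +2, carbon dioxide: +4.
Net change = +4 − (-4) = +8.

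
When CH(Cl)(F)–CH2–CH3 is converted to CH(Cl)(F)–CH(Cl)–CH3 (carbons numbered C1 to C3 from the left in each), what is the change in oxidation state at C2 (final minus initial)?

+2

Before: C2 has 2 bonds to C, 2 bonds to H → oxidation state -2.
After: C2 has 2 bonds to C, 1 bond to H, 1 bond to Cl → oxidation state 0.
Δ = 0 − (-2) = +2, so this is an oxidation at C2.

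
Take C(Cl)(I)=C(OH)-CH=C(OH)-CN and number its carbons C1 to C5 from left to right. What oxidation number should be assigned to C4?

Each bond to a more electronegative atom (O, N, halogen) counts +1, each bond to a less electronegative atom (H, metal, B, Si) counts −1, and each C–C bond counts 0.
C4 has a double bond to C (2×0 = 0), one bond to C (0), one bond to O (+1).
Oxidation state = 0 + 0 + 1 = +1.

+1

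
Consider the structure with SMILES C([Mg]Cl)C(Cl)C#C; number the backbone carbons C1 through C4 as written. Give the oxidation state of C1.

-3

C1 has one bond to C (0), one bond to Mg (-1), one bond to H (-1), one bond to H (-1).
Oxidation state = 0 − 1 − 1 − 1 = -3.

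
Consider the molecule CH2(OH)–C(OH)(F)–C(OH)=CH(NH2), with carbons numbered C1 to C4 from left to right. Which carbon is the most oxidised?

Assign +1 per bond to O/N/halogen, −1 per bond to H or an electropositive element, and 0 per bond to carbon. Tallying each carbon:
C1: 1C, 2H, 1O → 0 − 2 + 1 = -1
C2: 2C, 1O, 1F → 0 + 1 + 1 = +2
C3: 3C, 1O → 0 + 1 = +1
C4: 2C, 1H, 1N → 0 − 1 + 1 = 0
The most oxidised carbon is C2 at +2.

C2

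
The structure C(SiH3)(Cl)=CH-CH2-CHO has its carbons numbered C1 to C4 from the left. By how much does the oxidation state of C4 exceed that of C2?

C4: 1C, 1H, 2O → 0 − 1 + 2 = +1
C2: 3C, 1H → 0 − 1 = -1
Difference: +1 − (-1) = +2.

+2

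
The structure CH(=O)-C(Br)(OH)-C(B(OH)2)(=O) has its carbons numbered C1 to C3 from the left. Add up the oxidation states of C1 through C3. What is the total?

Tallying each carbon's bonds:
C1: 1C, 1H, 2O → 0 − 1 + 2 = +1
C2: 2C, 1O, 1Br → 0 + 1 + 1 = +2
C3: 1C, 2O, 1B → 0 + 2 − 1 = +1
Sum = +1 + 2 + 1 = +4.

+4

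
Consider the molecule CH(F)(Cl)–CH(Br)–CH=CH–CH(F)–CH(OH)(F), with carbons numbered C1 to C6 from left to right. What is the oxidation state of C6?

+1

Each bond to a more electronegative atom (O, N, halogen) counts +1, each bond to a less electronegative atom (H, metal, B, Si) counts −1, and each C–C bond counts 0.
C6 has one bond to C (0), one bond to O (+1), one bond to H (-1), one bond to F (+1).
Oxidation state = 0 + 1 − 1 + 1 = +1.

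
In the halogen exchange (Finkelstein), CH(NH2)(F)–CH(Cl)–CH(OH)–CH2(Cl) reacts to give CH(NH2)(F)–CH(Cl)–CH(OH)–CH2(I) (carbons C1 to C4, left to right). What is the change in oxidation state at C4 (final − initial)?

0

Before: C4 has 1 bond to C, 2 bonds to H, 1 bond to Cl → oxidation state -1.
After: C4 has 1 bond to C, 2 bonds to H, 1 bond to I → oxidation state -1.
Δ = -1 − (-1) = 0, so no net redox change at C4.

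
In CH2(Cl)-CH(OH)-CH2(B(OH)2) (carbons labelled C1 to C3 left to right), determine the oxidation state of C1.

C1 has one bond to C (0), one bond to Cl (+1), one bond to H (-1), one bond to H (-1).
Oxidation state = 0 + 1 − 1 − 1 = -1.

-1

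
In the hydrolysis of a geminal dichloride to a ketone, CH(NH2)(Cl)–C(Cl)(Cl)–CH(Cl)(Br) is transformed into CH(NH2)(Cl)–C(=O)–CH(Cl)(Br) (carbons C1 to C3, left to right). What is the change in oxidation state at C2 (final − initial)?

0

Before: C2 has 2 bonds to C, 2 bonds to Cl → oxidation state +2.
After: C2 has 2 bonds to C, 2 bonds to O → oxidation state +2.
Δ = +2 − (+2) = 0, so no net redox change at C2.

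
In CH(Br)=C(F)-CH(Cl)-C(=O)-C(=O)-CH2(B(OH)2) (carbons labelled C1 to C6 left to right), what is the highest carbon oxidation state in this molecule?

+2

Count +1 for every bond to an atom more electronegative than carbon and −1 for every bond to one less electronegative; C–C bonds are 0. Tallying each carbon:
C1: 2C, 1H, 1Br → 0 − 1 + 1 = 0
C2: 3C, 1F → 0 + 1 = +1
C3: 2C, 1H, 1Cl → 0 − 1 + 1 = 0
C4: 2C, 2O → 0 + 2 = +2
C5: 2C, 2O → 0 + 2 = +2
C6: 1C, 2H, 1B → 0 − 2 − 1 = -3
The highest value is +2.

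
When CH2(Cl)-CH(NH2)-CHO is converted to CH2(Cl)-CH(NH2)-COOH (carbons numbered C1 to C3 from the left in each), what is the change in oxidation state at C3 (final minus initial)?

+2

Before: C3 has 1 bond to C, 1 bond to H, 2 bonds to O → oxidation state +1.
After: C3 has 1 bond to C, 3 bonds to O → oxidation state +3.
Δ = +3 − (+1) = +2, so this is an oxidation at C3.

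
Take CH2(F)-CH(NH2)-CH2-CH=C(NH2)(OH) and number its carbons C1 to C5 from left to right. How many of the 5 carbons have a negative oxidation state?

3

Tallying each carbon's bonds:
C1: 1C, 2H, 1F → 0 − 2 + 1 = -1
C2: 2C, 1H, 1N → 0 − 1 + 1 = 0
C3: 2C, 2H → 0 − 2 = -2
C4: 3C, 1H → 0 − 1 = -1
C5: 2C, 1O, 1N → 0 + 1 + 1 = +2
3 carbons (C1, C3, C4) meet the condition.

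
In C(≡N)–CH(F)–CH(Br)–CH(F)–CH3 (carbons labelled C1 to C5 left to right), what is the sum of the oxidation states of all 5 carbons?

Assign +1 per bond to O/N/halogen, −1 per bond to H or an electropositive element, and 0 per bond to carbon. Tallying each carbon:
C1: 1C, 3N → 0 + 3 = +3
C2: 2C, 1H, 1F → 0 − 1 + 1 = 0
C3: 2C, 1H, 1Br → 0 − 1 + 1 = 0
C4: 2C, 1H, 1F → 0 − 1 + 1 = 0
C5: 1C, 3H → 0 − 3 = -3
Sum = +3 + 0 + 0 + 0 − 3 = 0.

0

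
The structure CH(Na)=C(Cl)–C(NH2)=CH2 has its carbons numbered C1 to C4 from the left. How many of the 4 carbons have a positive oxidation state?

2

Assign +1 per bond to O/N/halogen, −1 per bond to H or an electropositive element, and 0 per bond to carbon. Tallying each carbon:
C1: 2C, 1H, 1Na → 0 − 1 − 1 = -2
C2: 3C, 1Cl → 0 + 1 = +1
C3: 3C, 1N → 0 + 1 = +1
C4: 2C, 2H → 0 − 2 = -2
2 carbons (C2, C3) meet the condition.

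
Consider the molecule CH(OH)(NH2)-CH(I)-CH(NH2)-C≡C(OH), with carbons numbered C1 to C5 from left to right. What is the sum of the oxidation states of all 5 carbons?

+2

Count +1 for every bond to an atom more electronegative than carbon and −1 for every bond to one less electronegative; C–C bonds are 0. Tallying each carbon:
C1: 1C, 1H, 1O, 1N → 0 − 1 + 1 + 1 = +1
C2: 2C, 1H, 1I → 0 − 1 + 1 = 0
C3: 2C, 1H, 1N → 0 − 1 + 1 = 0
C4: 4C → 0 = 0
C5: 3C, 1O → 0 + 1 = +1
Sum = +1 + 0 + 0 + 0 + 1 = +2.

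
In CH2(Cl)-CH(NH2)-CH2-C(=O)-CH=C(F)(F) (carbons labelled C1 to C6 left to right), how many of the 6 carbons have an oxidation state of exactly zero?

1

Count +1 for every bond to an atom more electronegative than carbon and −1 for every bond to one less electronegative; C–C bonds are 0. Tallying each carbon:
C1: 1C, 2H, 1Cl → 0 − 2 + 1 = -1
C2: 2C, 1H, 1N → 0 − 1 + 1 = 0
C3: 2C, 2H → 0 − 2 = -2
C4: 2C, 2O → 0 + 2 = +2
C5: 3C, 1H → 0 − 1 = -1
C6: 2C, 2F → 0 + 2 = +2
1 carbon (C2) meets the condition.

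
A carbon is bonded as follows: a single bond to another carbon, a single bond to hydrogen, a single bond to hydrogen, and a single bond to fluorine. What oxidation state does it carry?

Each bond to a more electronegative atom (O, N, halogen) counts +1, each bond to a less electronegative atom (H, metal, B, Si) counts −1, and each C–C bond counts 0.
The carbon has one bond to C (0), one bond to H (-1), one bond to H (-1), one bond to F (+1).
Oxidation state = 0 − 1 − 1 + 1 = -1.

-1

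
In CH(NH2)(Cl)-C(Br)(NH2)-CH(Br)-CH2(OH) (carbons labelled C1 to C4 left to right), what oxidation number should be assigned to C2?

Assign +1 per bond to O/N/halogen, −1 per bond to H or an electropositive element, and 0 per bond to carbon.
C2 has one bond to C (0), one bond to C (0), one bond to Br (+1), one bond to N (+1).
Oxidation state = 0 + 0 + 1 + 1 = +2.

+2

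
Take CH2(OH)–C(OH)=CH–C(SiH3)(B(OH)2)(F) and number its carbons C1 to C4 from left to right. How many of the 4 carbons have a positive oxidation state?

Bonds to more-electronegative neighbours contribute +1 each, bonds to H or metals contribute −1 each, and C–C bonds contribute 0. Tallying each carbon:
C1: 1C, 2H, 1O → 0 − 2 + 1 = -1
C2: 3C, 1O → 0 + 1 = +1
C3: 3C, 1H → 0 − 1 = -1
C4: 1C, 1F, 1B, 1Si → 0 + 1 − 1 − 1 = -1
1 carbon (C2) meets the condition.

1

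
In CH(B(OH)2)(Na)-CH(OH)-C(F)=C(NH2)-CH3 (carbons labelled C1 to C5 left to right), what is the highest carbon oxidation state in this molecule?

+1

Tallying each carbon's bonds:
C1: 1C, 1H, 1Na, 1B → 0 − 1 − 1 − 1 = -3
C2: 2C, 1H, 1O → 0 − 1 + 1 = 0
C3: 3C, 1F → 0 + 1 = +1
C4: 3C, 1N → 0 + 1 = +1
C5: 1C, 3H → 0 − 3 = -3
The highest value is +1.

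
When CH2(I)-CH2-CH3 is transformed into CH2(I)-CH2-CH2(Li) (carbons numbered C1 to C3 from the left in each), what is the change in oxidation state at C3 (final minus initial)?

Before: C3 has 1 bond to C, 3 bonds to H → oxidation state -3.
After: C3 has 1 bond to C, 2 bonds to H, 1 bond to Li → oxidation state -3.
Δ = -3 − (-3) = 0, so no net redox change at C3.

0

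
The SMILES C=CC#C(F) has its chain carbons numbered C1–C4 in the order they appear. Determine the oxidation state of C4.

C4 has a triple bond to C (3×0 = 0), one bond to F (+1).
Oxidation state = 0 + 1 = +1.

+1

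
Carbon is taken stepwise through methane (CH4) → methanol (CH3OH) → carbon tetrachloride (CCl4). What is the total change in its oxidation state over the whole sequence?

+8

Carbon oxidation states along the series — methane: -4, methanol: -2, carbon tetrachloride: +4.
Net change = +4 − (-4) = +8.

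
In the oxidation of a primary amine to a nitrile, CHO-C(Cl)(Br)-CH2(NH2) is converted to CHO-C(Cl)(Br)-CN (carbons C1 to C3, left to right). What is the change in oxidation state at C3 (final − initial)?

Before: C3 has 1 bond to C, 2 bonds to H, 1 bond to N → oxidation state -1.
After: C3 has 1 bond to C, 3 bonds to N → oxidation state +3.
Δ = +3 − (-1) = +4, so this is an oxidation at C3.

+4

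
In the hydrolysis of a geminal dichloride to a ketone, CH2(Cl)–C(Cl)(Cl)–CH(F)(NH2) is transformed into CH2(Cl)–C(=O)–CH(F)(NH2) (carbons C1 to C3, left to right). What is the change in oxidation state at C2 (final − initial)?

Before: C2 has 2 bonds to C, 2 bonds to Cl → oxidation state +2.
After: C2 has 2 bonds to C, 2 bonds to O → oxidation state +2.
Δ = +2 − (+2) = 0, so no net redox change at C2.

0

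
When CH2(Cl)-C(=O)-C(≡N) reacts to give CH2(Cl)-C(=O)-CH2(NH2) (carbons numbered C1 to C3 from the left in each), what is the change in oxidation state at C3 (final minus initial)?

-4

Before: C3 has 1 bond to C, 3 bonds to N → oxidation state +3.
After: C3 has 1 bond to C, 2 bonds to H, 1 bond to N → oxidation state -1.
Δ = -1 − (+3) = -4, so this is a reduction at C3.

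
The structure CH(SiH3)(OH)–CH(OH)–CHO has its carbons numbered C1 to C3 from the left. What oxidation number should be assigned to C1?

-1

C1 has one bond to C (0), one bond to Si (-1), one bond to H (-1), one bond to O (+1).
Oxidation state = 0 − 1 − 1 + 1 = -1.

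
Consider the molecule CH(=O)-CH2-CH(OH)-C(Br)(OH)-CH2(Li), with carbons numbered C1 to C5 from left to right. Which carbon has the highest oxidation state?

C4

Tallying each carbon's bonds:
C1: 1C, 1H, 2O → 0 − 1 + 2 = +1
C2: 2C, 2H → 0 − 2 = -2
C3: 2C, 1H, 1O → 0 − 1 + 1 = 0
C4: 2C, 1O, 1Br → 0 + 1 + 1 = +2
C5: 1C, 2H, 1Li → 0 − 2 − 1 = -3
The most oxidised carbon is C4 at +2.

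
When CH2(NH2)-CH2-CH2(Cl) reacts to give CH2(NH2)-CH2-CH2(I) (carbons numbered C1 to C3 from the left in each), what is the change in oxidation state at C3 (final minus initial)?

0

Before: C3 has 1 bond to C, 2 bonds to H, 1 bond to Cl → oxidation state -1.
After: C3 has 1 bond to C, 2 bonds to H, 1 bond to I → oxidation state -1.
Δ = -1 − (-1) = 0, so no net redox change at C3.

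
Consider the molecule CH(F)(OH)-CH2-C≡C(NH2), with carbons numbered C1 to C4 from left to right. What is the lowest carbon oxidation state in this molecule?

Tallying each carbon's bonds:
C1: 1C, 1H, 1O, 1F → 0 − 1 + 1 + 1 = +1
C2: 2C, 2H → 0 − 2 = -2
C3: 4C → 0 = 0
C4: 3C, 1N → 0 + 1 = +1
The lowest value is -2.

-2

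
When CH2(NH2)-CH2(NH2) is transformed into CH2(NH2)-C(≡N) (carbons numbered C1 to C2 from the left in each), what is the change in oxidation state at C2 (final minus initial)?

Before: C2 has 1 bond to C, 2 bonds to H, 1 bond to N → oxidation state -1.
After: C2 has 1 bond to C, 3 bonds to N → oxidation state +3.
Δ = +3 − (-1) = +4, so this is an oxidation at C2.

+4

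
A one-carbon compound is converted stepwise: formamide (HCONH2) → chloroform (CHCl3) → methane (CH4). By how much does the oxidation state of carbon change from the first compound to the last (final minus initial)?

-6

Carbon oxidation states along the series — formamide: +2, chloroform: +2, methane: -4.
Net change = -4 − (+2) = -6.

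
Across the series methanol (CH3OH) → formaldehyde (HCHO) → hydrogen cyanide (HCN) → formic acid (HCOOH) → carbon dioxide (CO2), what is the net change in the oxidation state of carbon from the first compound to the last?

Carbon oxidation states along the series — methanol: -2, formaldehyde: 0, hydrogen cyanide: +2, formic acid: +2, carbon dioxide: +4.
Net change = +4 − (-2) = +6.

+6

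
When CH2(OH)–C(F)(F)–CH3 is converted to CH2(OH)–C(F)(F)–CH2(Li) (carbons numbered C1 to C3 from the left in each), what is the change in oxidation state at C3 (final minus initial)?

Before: C3 has 1 bond to C, 3 bonds to H → oxidation state -3.
After: C3 has 1 bond to C, 2 bonds to H, 1 bond to Li → oxidation state -3.
Δ = -3 − (-3) = 0, so no net redox change at C3.

0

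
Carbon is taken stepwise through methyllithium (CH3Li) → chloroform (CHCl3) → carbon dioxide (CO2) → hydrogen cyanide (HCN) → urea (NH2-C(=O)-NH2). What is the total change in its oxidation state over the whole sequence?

Carbon oxidation states along the series — methyllithium: -4, chloroform: +2, carbon dioxide: +4, hydrogen cyanide: +2, urea: +4.
Net change = +4 − (-4) = +8.

+8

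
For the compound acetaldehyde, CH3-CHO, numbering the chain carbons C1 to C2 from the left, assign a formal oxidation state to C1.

Count +1 for every bond to an atom more electronegative than carbon and −1 for every bond to one less electronegative; C–C bonds are 0.
C1 has one bond to H (-1), one bond to H (-1), one bond to H (-1), one bond to C (0).
Oxidation state = -1 − 1 − 1 + 0 = -3.

-3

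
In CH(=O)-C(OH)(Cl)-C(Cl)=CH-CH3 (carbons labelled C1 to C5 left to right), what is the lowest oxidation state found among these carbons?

Tallying each carbon's bonds:
C1: 1C, 1H, 2O → 0 − 1 + 2 = +1
C2: 2C, 1O, 1Cl → 0 + 1 + 1 = +2
C3: 3C, 1Cl → 0 + 1 = +1
C4: 3C, 1H → 0 − 1 = -1
C5: 1C, 3H → 0 − 3 = -3
The lowest value is -3.

-3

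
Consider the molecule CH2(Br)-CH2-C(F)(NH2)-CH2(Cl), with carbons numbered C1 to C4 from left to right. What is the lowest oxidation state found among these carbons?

Tallying each carbon's bonds:
C1: 1C, 2H, 1Br → 0 − 2 + 1 = -1
C2: 2C, 2H → 0 − 2 = -2
C3: 2C, 1N, 1F → 0 + 1 + 1 = +2
C4: 1C, 2H, 1Cl → 0 − 2 + 1 = -1
The lowest value is -2.

-2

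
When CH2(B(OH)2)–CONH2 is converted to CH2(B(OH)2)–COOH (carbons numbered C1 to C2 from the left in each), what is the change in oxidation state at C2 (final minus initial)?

Before: C2 has 1 bond to C, 2 bonds to O, 1 bond to N → oxidation state +3.
After: C2 has 1 bond to C, 3 bonds to O → oxidation state +3.
Δ = +3 − (+3) = 0, so no net redox change at C2.

0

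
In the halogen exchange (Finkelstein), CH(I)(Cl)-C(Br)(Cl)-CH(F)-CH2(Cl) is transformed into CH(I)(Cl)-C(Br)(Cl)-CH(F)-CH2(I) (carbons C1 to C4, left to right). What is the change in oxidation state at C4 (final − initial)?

0

Before: C4 has 1 bond to C, 2 bonds to H, 1 bond to Cl → oxidation state -1.
After: C4 has 1 bond to C, 2 bonds to H, 1 bond to I → oxidation state -1.
Δ = -1 − (-1) = 0, so no net redox change at C4.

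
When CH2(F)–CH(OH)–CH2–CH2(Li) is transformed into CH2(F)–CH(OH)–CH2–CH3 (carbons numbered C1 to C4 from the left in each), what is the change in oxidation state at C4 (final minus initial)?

0

Before: C4 has 1 bond to C, 2 bonds to H, 1 bond to Li → oxidation state -3.
After: C4 has 1 bond to C, 3 bonds to H → oxidation state -3.
Δ = -3 − (-3) = 0, so no net redox change at C4.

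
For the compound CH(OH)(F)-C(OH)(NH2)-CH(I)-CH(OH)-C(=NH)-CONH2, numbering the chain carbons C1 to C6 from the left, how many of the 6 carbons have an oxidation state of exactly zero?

Tallying each carbon's bonds:
C1: 1C, 1H, 1O, 1F → 0 − 1 + 1 + 1 = +1
C2: 2C, 1O, 1N → 0 + 1 + 1 = +2
C3: 2C, 1H, 1I → 0 − 1 + 1 = 0
C4: 2C, 1H, 1O → 0 − 1 + 1 = 0
C5: 2C, 2N → 0 + 2 = +2
C6: 1C, 2O, 1N → 0 + 2 + 1 = +3
2 carbons (C3, C4) meet the condition.

2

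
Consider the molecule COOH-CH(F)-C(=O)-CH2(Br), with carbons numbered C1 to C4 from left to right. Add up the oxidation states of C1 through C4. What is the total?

Assign +1 per bond to O/N/halogen, −1 per bond to H or an electropositive element, and 0 per bond to carbon. Tallying each carbon:
C1: 1C, 3O → 0 + 3 = +3
C2: 2C, 1H, 1F → 0 − 1 + 1 = 0
C3: 2C, 2O → 0 + 2 = +2
C4: 1C, 2H, 1Br → 0 − 2 + 1 = -1
Sum = +3 + 0 + 2 − 1 = +4.

+4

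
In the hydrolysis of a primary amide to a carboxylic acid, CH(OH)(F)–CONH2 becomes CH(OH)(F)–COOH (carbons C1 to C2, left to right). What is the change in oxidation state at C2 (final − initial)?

0

Before: C2 has 1 bond to C, 2 bonds to O, 1 bond to N → oxidation state +3.
After: C2 has 1 bond to C, 3 bonds to O → oxidation state +3.
Δ = +3 − (+3) = 0, so no net redox change at C2.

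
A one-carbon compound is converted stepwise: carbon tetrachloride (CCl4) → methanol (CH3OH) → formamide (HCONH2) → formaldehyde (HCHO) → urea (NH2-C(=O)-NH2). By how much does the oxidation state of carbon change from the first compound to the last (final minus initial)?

Carbon oxidation states along the series — carbon tetrachloride: +4, methanol: -2, formamide: +2, formaldehyde: 0, urea: +4.
Net change = +4 − (+4) = 0.

0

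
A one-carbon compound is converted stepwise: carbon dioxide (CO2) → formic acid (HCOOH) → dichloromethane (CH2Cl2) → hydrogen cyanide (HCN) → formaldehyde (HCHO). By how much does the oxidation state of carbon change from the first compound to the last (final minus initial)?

-4

Carbon oxidation states along the series — carbon dioxide: +4, formic acid: +2, dichloromethane: 0, hydrogen cyanide: +2, formaldehyde: 0.
Net change = 0 − (+4) = -4.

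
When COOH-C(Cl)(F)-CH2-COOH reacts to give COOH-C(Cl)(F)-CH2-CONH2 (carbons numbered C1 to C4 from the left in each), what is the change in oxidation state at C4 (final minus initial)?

0

Before: C4 has 1 bond to C, 3 bonds to O → oxidation state +3.
After: C4 has 1 bond to C, 2 bonds to O, 1 bond to N → oxidation state +3.
Δ = +3 − (+3) = 0, so no net redox change at C4.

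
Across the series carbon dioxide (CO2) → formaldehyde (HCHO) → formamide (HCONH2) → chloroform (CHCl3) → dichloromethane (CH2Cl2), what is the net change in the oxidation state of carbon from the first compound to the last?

-4

Carbon oxidation states along the series — carbon dioxide: +4, formaldehyde: 0, formamide: +2, chloroform: +2, dichloromethane: 0.
Net change = 0 − (+4) = -4.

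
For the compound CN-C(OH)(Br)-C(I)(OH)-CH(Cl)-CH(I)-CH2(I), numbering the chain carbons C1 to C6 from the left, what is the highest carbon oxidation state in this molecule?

Tallying each carbon's bonds:
C1: 1C, 3N → 0 + 3 = +3
C2: 2C, 1O, 1Br → 0 + 1 + 1 = +2
C3: 2C, 1O, 1I → 0 + 1 + 1 = +2
C4: 2C, 1H, 1Cl → 0 − 1 + 1 = 0
C5: 2C, 1H, 1I → 0 − 1 + 1 = 0
C6: 1C, 2H, 1I → 0 − 2 + 1 = -1
The highest value is +3.

+3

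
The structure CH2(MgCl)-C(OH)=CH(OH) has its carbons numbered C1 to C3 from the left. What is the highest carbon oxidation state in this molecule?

Assign +1 per bond to O/N/halogen, −1 per bond to H or an electropositive element, and 0 per bond to carbon. Tallying each carbon:
C1: 1C, 2H, 1Mg → 0 − 2 − 1 = -3
C2: 3C, 1O → 0 + 1 = +1
C3: 2C, 1H, 1O → 0 − 1 + 1 = 0
The highest value is +1.

+1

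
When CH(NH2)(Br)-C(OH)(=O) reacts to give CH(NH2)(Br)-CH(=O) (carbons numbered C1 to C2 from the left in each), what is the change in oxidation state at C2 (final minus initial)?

Before: C2 has 1 bond to C, 3 bonds to O → oxidation state +3.
After: C2 has 1 bond to C, 1 bond to H, 2 bonds to O → oxidation state +1.
Δ = +1 − (+3) = -2, so this is a reduction at C2.

-2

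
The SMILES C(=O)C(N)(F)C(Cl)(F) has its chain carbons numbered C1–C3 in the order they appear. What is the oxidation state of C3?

C3 has one bond to C (0), one bond to Cl (+1), one bond to F (+1), one bond to H (-1).
Oxidation state = 0 + 1 + 1 − 1 = +1.

+1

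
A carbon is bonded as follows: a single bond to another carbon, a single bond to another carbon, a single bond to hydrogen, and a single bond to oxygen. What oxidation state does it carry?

The carbon has one bond to C (0), one bond to C (0), one bond to O (+1), one bond to H (-1).
Oxidation state = 0 + 0 + 1 − 1 = 0.

0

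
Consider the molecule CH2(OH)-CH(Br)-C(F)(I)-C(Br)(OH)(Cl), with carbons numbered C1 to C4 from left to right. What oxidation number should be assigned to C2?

0

C2 has one bond to C (0), one bond to C (0), one bond to H (-1), one bond to Br (+1).
Oxidation state = 0 + 0 − 1 + 1 = 0.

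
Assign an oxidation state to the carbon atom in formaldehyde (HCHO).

Each bond to a more electronegative atom (O, N, halogen) counts +1, each bond to a less electronegative atom (H, metal, B, Si) counts −1, and each C–C bond counts 0.
The carbon has one bond to H (-1), one bond to H (-1), a double bond to O (2×+1 = +2).
Oxidation state = -1 − 1 + 2 = 0.

0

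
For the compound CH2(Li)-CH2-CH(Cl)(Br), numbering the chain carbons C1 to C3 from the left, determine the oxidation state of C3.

+1

C3 has one bond to C (0), one bond to H (-1), one bond to Cl (+1), one bond to Br (+1).
Oxidation state = 0 − 1 + 1 + 1 = +1.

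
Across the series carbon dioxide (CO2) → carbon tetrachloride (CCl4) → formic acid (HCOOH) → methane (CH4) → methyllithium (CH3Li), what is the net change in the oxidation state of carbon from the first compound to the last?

Carbon oxidation states along the series — carbon dioxide: +4, carbon tetrachloride: +4, formic acid: +2, methane: -4, methyllithium: -4.
Net change = -4 − (+4) = -8.

-8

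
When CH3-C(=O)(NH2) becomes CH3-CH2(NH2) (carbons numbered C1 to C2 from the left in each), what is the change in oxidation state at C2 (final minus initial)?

-4

Before: C2 has 1 bond to C, 2 bonds to O, 1 bond to N → oxidation state +3.
After: C2 has 1 bond to C, 2 bonds to H, 1 bond to N → oxidation state -1.
Δ = -1 − (+3) = -4, so this is a reduction at C2.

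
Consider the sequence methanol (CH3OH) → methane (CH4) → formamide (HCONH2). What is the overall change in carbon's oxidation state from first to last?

Carbon oxidation states along the series — methanol: -2, methane: -4, formamide: +2.
Net change = +2 − (-2) = +4.

+4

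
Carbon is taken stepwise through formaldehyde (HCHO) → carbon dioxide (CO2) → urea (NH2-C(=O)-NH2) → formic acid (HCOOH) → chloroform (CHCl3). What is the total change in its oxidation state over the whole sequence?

+2

Carbon oxidation states along the series — formaldehyde: 0, carbon dioxide: +4, urea: +4, formic acid: +2, chloroform: +2.
Net change = +2 − (0) = +2.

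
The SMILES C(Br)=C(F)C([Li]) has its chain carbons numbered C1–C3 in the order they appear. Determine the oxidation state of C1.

Assign +1 per bond to O/N/halogen, −1 per bond to H or an electropositive element, and 0 per bond to carbon.
C1 has a double bond to C (2×0 = 0), one bond to Br (+1), one bond to H (-1).
Oxidation state = 0 + 1 − 1 = 0.

0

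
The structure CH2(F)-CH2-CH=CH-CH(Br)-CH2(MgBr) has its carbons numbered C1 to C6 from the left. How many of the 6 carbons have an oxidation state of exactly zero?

Bonds to more-electronegative neighbours contribute +1 each, bonds to H or metals contribute −1 each, and C–C bonds contribute 0. Tallying each carbon:
C1: 1C, 2H, 1F → 0 − 2 + 1 = -1
C2: 2C, 2H → 0 − 2 = -2
C3: 3C, 1H → 0 − 1 = -1
C4: 3C, 1H → 0 − 1 = -1
C5: 2C, 1H, 1Br → 0 − 1 + 1 = 0
C6: 1C, 2H, 1Mg → 0 − 2 − 1 = -3
1 carbon (C5) meets the condition.

1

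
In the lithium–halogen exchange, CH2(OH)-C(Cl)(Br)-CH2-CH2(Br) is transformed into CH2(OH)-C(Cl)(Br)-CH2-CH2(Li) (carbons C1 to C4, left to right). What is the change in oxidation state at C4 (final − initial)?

-2

Before: C4 has 1 bond to C, 2 bonds to H, 1 bond to Br → oxidation state -1.
After: C4 has 1 bond to C, 2 bonds to H, 1 bond to Li → oxidation state -3.
Δ = -3 − (-1) = -2, so this is a reduction at C4.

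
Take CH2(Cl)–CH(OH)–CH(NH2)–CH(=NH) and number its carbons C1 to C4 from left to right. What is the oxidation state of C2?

0

Each bond to a more electronegative atom (O, N, halogen) counts +1, each bond to a less electronegative atom (H, metal, B, Si) counts −1, and each C–C bond counts 0.
C2 has one bond to C (0), one bond to C (0), one bond to O (+1), one bond to H (-1).
Oxidation state = 0 + 0 + 1 − 1 = 0.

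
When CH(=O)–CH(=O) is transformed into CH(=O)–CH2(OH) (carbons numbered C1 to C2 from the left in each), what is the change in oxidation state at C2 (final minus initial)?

Before: C2 has 1 bond to C, 1 bond to H, 2 bonds to O → oxidation state +1.
After: C2 has 1 bond to C, 2 bonds to H, 1 bond to O → oxidation state -1.
Δ = -1 − (+1) = -2, so this is a reduction at C2.

-2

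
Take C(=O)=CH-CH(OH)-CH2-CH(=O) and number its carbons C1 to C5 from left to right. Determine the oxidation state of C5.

Bonds to more-electronegative neighbours contribute +1 each, bonds to H or metals contribute −1 each, and C–C bonds contribute 0.
C5 has one bond to C (0), a double bond to O (2×+1 = +2), one bond to H (-1).
Oxidation state = 0 + 2 − 1 = +1.

+1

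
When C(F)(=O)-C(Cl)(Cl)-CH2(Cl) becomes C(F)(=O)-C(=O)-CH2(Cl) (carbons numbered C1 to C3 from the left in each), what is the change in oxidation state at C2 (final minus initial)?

Before: C2 has 2 bonds to C, 2 bonds to Cl → oxidation state +2.
After: C2 has 2 bonds to C, 2 bonds to O → oxidation state +2.
Δ = +2 − (+2) = 0, so no net redox change at C2.

0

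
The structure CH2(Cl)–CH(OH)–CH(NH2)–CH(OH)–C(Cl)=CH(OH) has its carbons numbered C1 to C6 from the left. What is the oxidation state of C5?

+1

Count +1 for every bond to an atom more electronegative than carbon and −1 for every bond to one less electronegative; C–C bonds are 0.
C5 has one bond to C (0), a double bond to C (2×0 = 0), one bond to Cl (+1).
Oxidation state = 0 + 0 + 1 = +1.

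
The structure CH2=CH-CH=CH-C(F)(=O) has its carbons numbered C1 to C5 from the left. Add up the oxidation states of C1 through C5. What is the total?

Tallying each carbon's bonds:
C1: 2C, 2H → 0 − 2 = -2
C2: 3C, 1H → 0 − 1 = -1
C3: 3C, 1H → 0 − 1 = -1
C4: 3C, 1H → 0 − 1 = -1
C5: 1C, 2O, 1F → 0 + 2 + 1 = +3
Sum = -2 − 1 − 1 − 1 + 3 = -2.

-2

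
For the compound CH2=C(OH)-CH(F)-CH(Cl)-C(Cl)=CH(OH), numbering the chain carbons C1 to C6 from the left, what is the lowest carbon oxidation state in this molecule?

-2

Each bond to a more electronegative atom (O, N, halogen) counts +1, each bond to a less electronegative atom (H, metal, B, Si) counts −1, and each C–C bond counts 0. Tallying each carbon:
C1: 2C, 2H → 0 − 2 = -2
C2: 3C, 1O → 0 + 1 = +1
C3: 2C, 1H, 1F → 0 − 1 + 1 = 0
C4: 2C, 1H, 1Cl → 0 − 1 + 1 = 0
C5: 3C, 1Cl → 0 + 1 = +1
C6: 2C, 1H, 1O → 0 − 1 + 1 = 0
The lowest value is -2.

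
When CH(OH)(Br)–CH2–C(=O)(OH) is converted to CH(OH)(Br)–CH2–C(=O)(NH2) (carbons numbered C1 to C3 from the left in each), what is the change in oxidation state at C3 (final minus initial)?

Before: C3 has 1 bond to C, 3 bonds to O → oxidation state +3.
After: C3 has 1 bond to C, 2 bonds to O, 1 bond to N → oxidation state +3.
Δ = +3 − (+3) = 0, so no net redox change at C3.

0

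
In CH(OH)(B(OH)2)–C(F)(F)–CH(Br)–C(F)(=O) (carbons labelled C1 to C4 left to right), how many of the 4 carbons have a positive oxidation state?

2

Bonds to more-electronegative neighbours contribute +1 each, bonds to H or metals contribute −1 each, and C–C bonds contribute 0. Tallying each carbon:
C1: 1C, 1H, 1O, 1B → 0 − 1 + 1 − 1 = -1
C2: 2C, 2F → 0 + 2 = +2
C3: 2C, 1H, 1Br → 0 − 1 + 1 = 0
C4: 1C, 2O, 1F → 0 + 2 + 1 = +3
2 carbons (C2, C4) meet the condition.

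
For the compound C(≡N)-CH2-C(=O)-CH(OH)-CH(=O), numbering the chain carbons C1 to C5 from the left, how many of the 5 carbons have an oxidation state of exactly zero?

Tallying each carbon's bonds:
C1: 1C, 3N → 0 + 3 = +3
C2: 2C, 2H → 0 − 2 = -2
C3: 2C, 2O → 0 + 2 = +2
C4: 2C, 1H, 1O → 0 − 1 + 1 = 0
C5: 1C, 1H, 2O → 0 − 1 + 2 = +1
1 carbon (C4) meets the condition.

1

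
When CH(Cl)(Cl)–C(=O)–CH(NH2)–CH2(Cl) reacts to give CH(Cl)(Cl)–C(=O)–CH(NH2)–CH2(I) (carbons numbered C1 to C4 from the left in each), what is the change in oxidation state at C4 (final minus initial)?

0

Before: C4 has 1 bond to C, 2 bonds to H, 1 bond to Cl → oxidation state -1.
After: C4 has 1 bond to C, 2 bonds to H, 1 bond to I → oxidation state -1.
Δ = -1 − (-1) = 0, so no net redox change at C4.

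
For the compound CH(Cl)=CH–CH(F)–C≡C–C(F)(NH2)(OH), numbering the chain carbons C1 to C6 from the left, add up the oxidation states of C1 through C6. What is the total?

Each bond to a more electronegative atom (O, N, halogen) counts +1, each bond to a less electronegative atom (H, metal, B, Si) counts −1, and each C–C bond counts 0. Tallying each carbon:
C1: 2C, 1H, 1Cl → 0 − 1 + 1 = 0
C2: 3C, 1H → 0 − 1 = -1
C3: 2C, 1H, 1F → 0 − 1 + 1 = 0
C4: 4C → 0 = 0
C5: 4C → 0 = 0
C6: 1C, 1O, 1N, 1F → 0 + 1 + 1 + 1 = +3
Sum = 0 − 1 + 0 + 0 + 0 + 3 = +2.

+2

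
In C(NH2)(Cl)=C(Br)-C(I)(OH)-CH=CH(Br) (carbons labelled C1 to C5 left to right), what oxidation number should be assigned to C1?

+2

Bonds to more-electronegative neighbours contribute +1 each, bonds to H or metals contribute −1 each, and C–C bonds contribute 0.
C1 has a double bond to C (2×0 = 0), one bond to N (+1), one bond to Cl (+1).
Oxidation state = 0 + 1 + 1 = +2.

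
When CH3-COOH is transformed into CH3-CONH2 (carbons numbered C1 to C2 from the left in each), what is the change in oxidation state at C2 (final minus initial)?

Before: C2 has 1 bond to C, 3 bonds to O → oxidation state +3.
After: C2 has 1 bond to C, 2 bonds to O, 1 bond to N → oxidation state +3.
Δ = +3 − (+3) = 0, so no net redox change at C2.

0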